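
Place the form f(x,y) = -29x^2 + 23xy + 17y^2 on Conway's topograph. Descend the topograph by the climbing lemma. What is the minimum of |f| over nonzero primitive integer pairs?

river: ρ → (17,45,-7)
river: ρ → (-7,39,35)
river: ρ → (35,31,-11)
river: ρ → (-11,35,29)
river: ρ → (29,23,-17)
river: ρ → (-17,45,7)
river: ρ → (7,39,-35)
river: ρ → (-35,31,11)
river: ρ → (11,35,-29)
river: ρ → (-29,23,17)
closes: descent 0, river 10
min |a| on river = 7

7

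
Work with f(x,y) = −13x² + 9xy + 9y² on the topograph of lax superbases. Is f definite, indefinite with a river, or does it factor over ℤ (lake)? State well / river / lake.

D = b²−4ac = 9² − 4·(-13)·9 = 549
D > 0 non-square ⇒ indefinite ⇒ periodic river

river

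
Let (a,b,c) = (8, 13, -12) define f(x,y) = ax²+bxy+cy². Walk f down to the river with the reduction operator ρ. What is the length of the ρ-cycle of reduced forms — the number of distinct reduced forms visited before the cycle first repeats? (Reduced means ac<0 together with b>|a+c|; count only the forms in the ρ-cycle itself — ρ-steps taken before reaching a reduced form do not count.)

D = 553, ⌊√D⌋ = 23
river: ρ → (-12,11,9)
river: ρ → (9,7,-14)
river: ρ → (-14,21,2)
river: ρ → (2,23,-3)
river: ρ → (-3,19,16)
river: ρ → (16,13,-6)
river: ρ → (-6,23,1)
river: ρ → (1,23,-6)
river: ρ → (-6,13,16)
river: ρ → (16,19,-3)
river: ρ → (-3,23,2)
river: ρ → (2,21,-14)
river: ρ → (-14,7,9)
river: ρ → (9,11,-12)
river: ρ → (-12,13,8)
river: ρ → (8,19,-6)
river: ρ → (-6,17,11)
river: ρ → (11,5,-12)
river: ρ → (-12,19,4)
river: ρ → (4,21,-7)
river: ρ → (-7,21,4)
river: ρ → (4,19,-12)
river: ρ → (-12,5,11)
river: ρ → (11,17,-6)
river: ρ → (-6,19,8)
river: ρ → (8,13,-12)
ρ-cycle length = 26 (tail of 0 descent steps not counted)

26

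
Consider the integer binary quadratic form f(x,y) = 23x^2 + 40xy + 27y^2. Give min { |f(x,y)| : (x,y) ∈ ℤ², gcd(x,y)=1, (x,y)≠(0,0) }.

translate: b→-6 (≡40 mod 46), so (23,40,27)→(23,-6,10)
flip: (23,-6,10)→(10,6,23)
reduced (well bottom): (10,6,23) with a≤c, −a<b≤a
well minimum = a = 10

10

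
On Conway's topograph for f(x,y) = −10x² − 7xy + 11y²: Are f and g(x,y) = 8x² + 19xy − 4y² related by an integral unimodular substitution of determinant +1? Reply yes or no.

D₁ = 489, D₂ = 489
river cycle of f (length 22): (11, 7, -10), (-10, 13, 8), (8, 19, -4), (-4, 21, 3), (3, 21, -4), (-4, 19, 8), (8, 13, -10), (-10, 7, 11), (11, 15, -6), (-6, 21, 2), … (12 more)
river cycle of g (length 22): (-4, 21, 3), (3, 21, -4), (-4, 19, 8), (8, 13, -10), (-10, 7, 11), (11, 15, -6), (-6, 21, 2), (2, 19, -16), (-16, 13, 5), (5, 17, -10), … (12 more)
cycles coincide ⇒ equivalent

yes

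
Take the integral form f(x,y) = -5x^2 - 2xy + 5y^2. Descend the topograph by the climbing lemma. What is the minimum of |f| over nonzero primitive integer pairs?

descent: ρ → (5,2,-5)  [lands on river]
river: ρ → (-5,8,2)
river: ρ → (2,8,-5)
river: ρ → (-5,2,5)
river: ρ → (5,8,-2)
river: ρ → (-2,8,5)
closes: descent 1, river 6
min |a| on river = 2

2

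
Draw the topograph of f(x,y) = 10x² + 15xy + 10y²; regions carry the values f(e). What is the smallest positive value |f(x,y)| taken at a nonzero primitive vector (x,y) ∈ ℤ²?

translate: b→-5 (≡15 mod 20), so (10,15,10)→(10,-5,5)
flip: (10,-5,5)→(5,5,10)
reduced (well bottom): (5,5,10) with a≤c, −a<b≤a
well minimum = a = 5

5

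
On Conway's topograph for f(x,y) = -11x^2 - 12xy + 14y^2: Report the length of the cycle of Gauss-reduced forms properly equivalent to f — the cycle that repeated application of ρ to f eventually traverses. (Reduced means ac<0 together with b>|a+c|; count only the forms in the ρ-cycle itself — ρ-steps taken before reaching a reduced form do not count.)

D = 760, ⌊√D⌋ = 27
descent: ρ → (14,12,-11)  [lands on river]
river: ρ → (-11,10,15)
river: ρ → (15,20,-6)
river: ρ → (-6,16,21)
river: ρ → (21,26,-1)
river: ρ → (-1,26,21)
river: ρ → (21,16,-6)
river: ρ → (-6,20,15)
river: ρ → (15,10,-11)
river: ρ → (-11,12,14)
river: ρ → (14,16,-9)
river: ρ → (-9,20,10)
river: ρ → (10,20,-9)
river: ρ → (-9,16,14)
ρ-cycle length = 14 (tail of 1 descent step not counted)

14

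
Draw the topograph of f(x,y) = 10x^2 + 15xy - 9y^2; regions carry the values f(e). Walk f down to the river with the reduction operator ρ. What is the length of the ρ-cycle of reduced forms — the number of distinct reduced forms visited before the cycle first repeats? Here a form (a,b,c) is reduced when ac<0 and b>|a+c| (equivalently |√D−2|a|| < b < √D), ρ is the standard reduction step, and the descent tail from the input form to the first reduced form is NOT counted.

D = 585, ⌊√D⌋ = 24
river: ρ → (-9,21,4)
river: ρ → (4,19,-14)
river: ρ → (-14,9,9)
river: ρ → (9,9,-14)
river: ρ → (-14,19,4)
river: ρ → (4,21,-9)
river: ρ → (-9,15,10)
river: ρ → (10,5,-14)
river: ρ → (-14,23,1)
river: ρ → (1,23,-14)
river: ρ → (-14,5,10)
river: ρ → (10,15,-9)
ρ-cycle length = 12 (tail of 0 descent steps not counted)

12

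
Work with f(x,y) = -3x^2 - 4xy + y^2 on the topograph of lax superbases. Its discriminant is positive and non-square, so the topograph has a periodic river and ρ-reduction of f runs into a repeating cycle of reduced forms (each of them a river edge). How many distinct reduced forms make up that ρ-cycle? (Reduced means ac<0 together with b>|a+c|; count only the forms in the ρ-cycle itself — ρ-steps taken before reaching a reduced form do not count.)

D = 28, ⌊√D⌋ = 5
descent: ρ → (1,4,-3)  [lands on river]
river: ρ → (-3,2,2)
river: ρ → (2,2,-3)
river: ρ → (-3,4,1)
ρ-cycle length = 4 (tail of 1 descent step not counted)

4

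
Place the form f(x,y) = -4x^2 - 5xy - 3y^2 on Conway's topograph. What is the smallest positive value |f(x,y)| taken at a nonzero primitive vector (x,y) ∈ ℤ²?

translate: b→-3 (≡5 mod 8), so (4,5,3)→(4,-3,2)
flip: (4,-3,2)→(2,3,4)
translate: b→-1 (≡3 mod 4), so (2,3,4)→(2,-1,3)
reduced (well bottom): (2,-1,3) with a≤c, −a<b≤a
well minimum |f| = |-2| = 2 (negative-definite)

2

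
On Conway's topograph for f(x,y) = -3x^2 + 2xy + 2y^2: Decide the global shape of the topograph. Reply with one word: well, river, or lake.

D = b²−4ac = 2² − 4·(-3)·2 = 28
D > 0 non-square ⇒ indefinite ⇒ periodic river

river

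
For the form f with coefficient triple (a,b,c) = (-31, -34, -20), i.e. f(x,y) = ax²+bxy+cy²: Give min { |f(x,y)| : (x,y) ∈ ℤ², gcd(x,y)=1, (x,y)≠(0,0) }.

translate: b→-28 (≡34 mod 62), so (31,34,20)→(31,-28,17)
flip: (31,-28,17)→(17,28,31)
translate: b→-6 (≡28 mod 34), so (17,28,31)→(17,-6,20)
reduced (well bottom): (17,-6,20) with a≤c, −a<b≤a
well minimum |f| = |-17| = 17 (negative-definite)

17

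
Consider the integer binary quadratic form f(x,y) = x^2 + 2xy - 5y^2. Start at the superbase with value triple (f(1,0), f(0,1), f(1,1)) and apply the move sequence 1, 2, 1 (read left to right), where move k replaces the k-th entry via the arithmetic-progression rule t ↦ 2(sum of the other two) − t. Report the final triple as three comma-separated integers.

start (1,-5,-2) = (f(1,0),f(0,1),f(1,1))
replace slot 1: 2·((-5)+(-2)) − 1 = -15 → (-15,-5,-2)
replace slot 2: 2·((-15)+(-2)) − (-5) = -29 → (-15,-29,-2)
replace slot 1: 2·((-29)+(-2)) − (-15) = -47 → (-47,-29,-2)

-47,-29,-2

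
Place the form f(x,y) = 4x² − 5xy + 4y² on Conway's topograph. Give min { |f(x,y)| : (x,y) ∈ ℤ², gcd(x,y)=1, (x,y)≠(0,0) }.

translate: b→3 (≡-5 mod 8), so (4,-5,4)→(4,3,3)
flip: (4,3,3)→(3,-3,4)
translate: b→3 (≡-3 mod 6), so (3,-3,4)→(3,3,4)
reduced (well bottom): (3,3,4) with a≤c, −a<b≤a
well minimum = a = 3

3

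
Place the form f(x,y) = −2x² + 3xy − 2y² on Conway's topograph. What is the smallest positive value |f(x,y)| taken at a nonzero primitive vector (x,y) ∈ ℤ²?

translate: b→1 (≡-3 mod 4), so (2,-3,2)→(2,1,1)
flip: (2,1,1)→(1,-1,2)
translate: b→1 (≡-1 mod 2), so (1,-1,2)→(1,1,2)
reduced (well bottom): (1,1,2) with a≤c, −a<b≤a
well minimum |f| = |-1| = 1 (negative-definite)

1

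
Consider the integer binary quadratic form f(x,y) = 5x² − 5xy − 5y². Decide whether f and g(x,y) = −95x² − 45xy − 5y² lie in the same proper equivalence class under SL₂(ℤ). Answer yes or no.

D₁ = 125, D₂ = 125
river cycle of f (length 2): (-5, 5, 5), (5, 5, -5)
river cycle of g (length 2): (-5, 5, 5), (5, 5, -5)
cycles coincide ⇒ equivalent

yes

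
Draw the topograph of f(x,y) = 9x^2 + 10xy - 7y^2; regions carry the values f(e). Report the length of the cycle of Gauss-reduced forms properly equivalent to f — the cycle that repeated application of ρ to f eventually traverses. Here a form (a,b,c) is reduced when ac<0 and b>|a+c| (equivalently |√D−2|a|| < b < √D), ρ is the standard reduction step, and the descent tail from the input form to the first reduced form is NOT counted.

D = 352, ⌊√D⌋ = 18
river: ρ → (-7,18,1)
river: ρ → (1,18,-7)
river: ρ → (-7,10,9)
river: ρ → (9,8,-8)
river: ρ → (-8,8,9)
river: ρ → (9,10,-7)
ρ-cycle length = 6 (tail of 0 descent steps not counted)

6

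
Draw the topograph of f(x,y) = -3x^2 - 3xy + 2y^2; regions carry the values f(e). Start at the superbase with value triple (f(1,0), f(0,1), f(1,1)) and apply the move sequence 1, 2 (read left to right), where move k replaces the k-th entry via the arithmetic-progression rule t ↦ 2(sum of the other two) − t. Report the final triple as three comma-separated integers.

start (-3,2,-4) = (f(1,0),f(0,1),f(1,1))
replace slot 1: 2·(2+(-4)) − (-3) = -1 → (-1,2,-4)
replace slot 2: 2·((-1)+(-4)) − 2 = -12 → (-1,-12,-4)

-1,-12,-4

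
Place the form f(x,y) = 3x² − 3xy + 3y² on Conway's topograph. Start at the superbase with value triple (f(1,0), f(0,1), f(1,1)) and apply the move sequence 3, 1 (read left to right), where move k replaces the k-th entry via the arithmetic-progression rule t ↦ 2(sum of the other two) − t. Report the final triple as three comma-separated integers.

start (3,3,3) = (f(1,0),f(0,1),f(1,1))
replace slot 3: 2·(3+3) − 3 = 9 → (3,3,9)
replace slot 1: 2·(3+9) − 3 = 21 → (21,3,9)

21,3,9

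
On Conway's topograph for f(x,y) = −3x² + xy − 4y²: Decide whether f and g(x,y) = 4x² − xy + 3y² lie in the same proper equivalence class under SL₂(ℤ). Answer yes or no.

D₁ = -47, D₂ = -47
f is negative-definite; reduce −f:
−f: reduced (well bottom): (3,-1,4) with a≤c, −a<b≤a
flip sign back: reduced form of f is (-3,1,-4)
g: flip: (4,-1,3)→(3,1,4)
g: reduced (well bottom): (3,1,4) with a≤c, −a<b≤a
reduced forms (-3, 1, -4) vs (3, 1, 4) ⇒ inequivalent

no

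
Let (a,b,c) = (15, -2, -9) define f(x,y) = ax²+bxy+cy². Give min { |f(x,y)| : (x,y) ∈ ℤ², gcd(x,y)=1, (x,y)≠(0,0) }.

descent: ρ → (-9,20,4)  [lands on river]
river: ρ → (4,20,-9)
river: ρ → (-9,16,8)
river: ρ → (8,16,-9)
closes: descent 1, river 4
min |a| on river = 4

4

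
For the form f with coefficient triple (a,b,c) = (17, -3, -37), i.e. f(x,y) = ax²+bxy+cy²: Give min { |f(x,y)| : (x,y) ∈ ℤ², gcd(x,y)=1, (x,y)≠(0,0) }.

descent: ρ → (-37,3,17)
descent: ρ → (17,31,-23)  [lands on river]
river: ρ → (-23,15,25)
river: ρ → (25,35,-13)
river: ρ → (-13,43,13)
river: ρ → (13,35,-25)
river: ρ → (-25,15,23)
river: ρ → (23,31,-17)
river: ρ → (-17,37,17)
closes: descent 2, river 8
min |a| on river = 13

13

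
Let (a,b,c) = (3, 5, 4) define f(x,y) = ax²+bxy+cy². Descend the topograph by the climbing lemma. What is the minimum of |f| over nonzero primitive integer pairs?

translate: b→-1 (≡5 mod 6), so (3,5,4)→(3,-1,2)
flip: (3,-1,2)→(2,1,3)
reduced (well bottom): (2,1,3) with a≤c, −a<b≤a
well minimum = a = 2

2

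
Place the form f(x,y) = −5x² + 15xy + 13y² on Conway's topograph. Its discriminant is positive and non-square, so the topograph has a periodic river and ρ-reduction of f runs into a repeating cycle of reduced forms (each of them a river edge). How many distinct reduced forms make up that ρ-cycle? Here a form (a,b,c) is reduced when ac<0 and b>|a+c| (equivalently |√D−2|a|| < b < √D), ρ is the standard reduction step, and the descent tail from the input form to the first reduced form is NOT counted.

D = 485, ⌊√D⌋ = 22
river: ρ → (13,11,-7)
river: ρ → (-7,17,7)
river: ρ → (7,11,-13)
river: ρ → (-13,15,5)
river: ρ → (5,15,-13)
river: ρ → (-13,11,7)
river: ρ → (7,17,-7)
river: ρ → (-7,11,13)
river: ρ → (13,15,-5)
river: ρ → (-5,15,13)
ρ-cycle length = 10 (tail of 0 descent steps not counted)

10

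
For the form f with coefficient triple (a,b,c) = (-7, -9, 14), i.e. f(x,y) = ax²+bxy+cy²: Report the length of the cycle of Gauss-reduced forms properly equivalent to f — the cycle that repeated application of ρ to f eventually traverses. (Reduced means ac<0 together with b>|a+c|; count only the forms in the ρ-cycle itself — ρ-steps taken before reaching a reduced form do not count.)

D = 473, ⌊√D⌋ = 21
descent: ρ → (14,9,-7)  [lands on river]
river: ρ → (-7,19,4)
river: ρ → (4,21,-2)
river: ρ → (-2,19,14)
ρ-cycle length = 4 (tail of 1 descent step not counted)

4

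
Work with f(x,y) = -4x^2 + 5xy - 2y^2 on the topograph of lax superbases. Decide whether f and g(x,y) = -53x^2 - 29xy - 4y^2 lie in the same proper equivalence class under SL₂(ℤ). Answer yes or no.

D₁ = -7, D₂ = -7
f is negative-definite; reduce −f:
−f: translate: b→3 (≡-5 mod 8), so (4,-5,2)→(4,3,1)
−f: flip: (4,3,1)→(1,-3,4)
−f: translate: b→1 (≡-3 mod 2), so (1,-3,4)→(1,1,2)
−f: reduced (well bottom): (1,1,2) with a≤c, −a<b≤a
flip sign back: reduced form of f is (-1,-1,-2)
g is negative-definite; reduce −g:
−g: flip: (53,29,4)→(4,-29,53)
−g: translate: b→3 (≡-29 mod 8), so (4,-29,53)→(4,3,1)
−g: flip: (4,3,1)→(1,-3,4)
−g: translate: b→1 (≡-3 mod 2), so (1,-3,4)→(1,1,2)
−g: reduced (well bottom): (1,1,2) with a≤c, −a<b≤a
flip sign back: reduced form of g is (-1,-1,-2)
reduced forms (-1, -1, -2) vs (-1, -1, -2) ⇒ equivalent

yes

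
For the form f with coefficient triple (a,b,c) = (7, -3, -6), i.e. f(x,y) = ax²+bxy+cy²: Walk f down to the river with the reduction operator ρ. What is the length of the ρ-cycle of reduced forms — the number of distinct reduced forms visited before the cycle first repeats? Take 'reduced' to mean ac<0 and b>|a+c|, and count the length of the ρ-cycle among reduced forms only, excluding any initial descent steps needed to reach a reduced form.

D = 177, ⌊√D⌋ = 13
descent: ρ → (-6,3,7)  [lands on river]
river: ρ → (7,11,-2)
river: ρ → (-2,13,1)
river: ρ → (1,13,-2)
river: ρ → (-2,11,7)
river: ρ → (7,3,-6)
river: ρ → (-6,9,4)
river: ρ → (4,7,-8)
river: ρ → (-8,9,3)
river: ρ → (3,9,-8)
river: ρ → (-8,7,4)
river: ρ → (4,9,-6)
ρ-cycle length = 12 (tail of 1 descent step not counted)

12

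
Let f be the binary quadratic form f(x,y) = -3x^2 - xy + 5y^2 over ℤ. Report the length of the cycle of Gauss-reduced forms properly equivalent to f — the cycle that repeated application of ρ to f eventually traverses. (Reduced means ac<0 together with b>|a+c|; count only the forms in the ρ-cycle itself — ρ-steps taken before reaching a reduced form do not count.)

D = 61, ⌊√D⌋ = 7
descent: ρ → (5,1,-3)
descent: ρ → (-3,5,3)  [lands on river]
river: ρ → (3,7,-1)
river: ρ → (-1,7,3)
river: ρ → (3,5,-3)
river: ρ → (-3,7,1)
river: ρ → (1,7,-3)
ρ-cycle length = 6 (tail of 2 descent steps not counted)

6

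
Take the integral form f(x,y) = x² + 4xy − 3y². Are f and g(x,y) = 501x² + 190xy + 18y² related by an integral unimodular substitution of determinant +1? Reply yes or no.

D₁ = 28, D₂ = 28
river cycle of f (length 4): (-3, 2, 2), (2, 2, -3), (-3, 4, 1), (1, 4, -3)
river cycle of g (length 4): (1, 4, -3), (-3, 2, 2), (2, 2, -3), (-3, 4, 1)
cycles coincide ⇒ equivalent

yes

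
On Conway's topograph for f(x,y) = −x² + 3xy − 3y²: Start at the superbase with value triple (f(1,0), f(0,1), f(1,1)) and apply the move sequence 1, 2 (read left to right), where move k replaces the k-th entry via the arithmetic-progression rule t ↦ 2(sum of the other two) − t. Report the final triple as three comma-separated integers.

start (-1,-3,-1) = (f(1,0),f(0,1),f(1,1))
replace slot 1: 2·((-3)+(-1)) − (-1) = -7 → (-7,-3,-1)
replace slot 2: 2·((-7)+(-1)) − (-3) = -13 → (-7,-13,-1)

-7,-13,-1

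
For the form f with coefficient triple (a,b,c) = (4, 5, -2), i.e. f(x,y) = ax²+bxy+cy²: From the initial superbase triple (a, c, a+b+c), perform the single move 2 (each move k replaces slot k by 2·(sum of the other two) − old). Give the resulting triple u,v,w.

start (4,-2,7) = (f(1,0),f(0,1),f(1,1))
replace slot 2: 2·(4+7) − (-2) = 24 → (4,24,7)

4,24,7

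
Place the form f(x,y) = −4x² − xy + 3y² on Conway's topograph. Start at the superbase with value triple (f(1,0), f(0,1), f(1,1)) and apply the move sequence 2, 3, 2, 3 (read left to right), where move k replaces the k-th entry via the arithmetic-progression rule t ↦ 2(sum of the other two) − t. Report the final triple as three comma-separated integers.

start (-4,3,-2) = (f(1,0),f(0,1),f(1,1))
replace slot 2: 2·((-4)+(-2)) − 3 = -15 → (-4,-15,-2)
replace slot 3: 2·((-4)+(-15)) − (-2) = -36 → (-4,-15,-36)
replace slot 2: 2·((-4)+(-36)) − (-15) = -65 → (-4,-65,-36)
replace slot 3: 2·((-4)+(-65)) − (-36) = -102 → (-4,-65,-102)

-4,-65,-102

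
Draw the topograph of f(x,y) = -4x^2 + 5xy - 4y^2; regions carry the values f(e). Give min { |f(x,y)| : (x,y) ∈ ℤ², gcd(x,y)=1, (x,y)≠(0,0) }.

translate: b→3 (≡-5 mod 8), so (4,-5,4)→(4,3,3)
flip: (4,3,3)→(3,-3,4)
translate: b→3 (≡-3 mod 6), so (3,-3,4)→(3,3,4)
reduced (well bottom): (3,3,4) with a≤c, −a<b≤a
well minimum |f| = |-3| = 3 (negative-definite)

3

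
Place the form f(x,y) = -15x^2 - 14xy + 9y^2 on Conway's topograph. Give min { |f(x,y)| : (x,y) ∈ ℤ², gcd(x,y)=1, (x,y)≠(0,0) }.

descent: ρ → (9,14,-15)  [lands on river]
river: ρ → (-15,16,8)
river: ρ → (8,16,-15)
river: ρ → (-15,14,9)
river: ρ → (9,22,-7)
river: ρ → (-7,20,12)
river: ρ → (12,4,-15)
river: ρ → (-15,26,1)
river: ρ → (1,26,-15)
river: ρ → (-15,4,12)
river: ρ → (12,20,-7)
river: ρ → (-7,22,9)
closes: descent 1, river 12
min |a| on river = 1

1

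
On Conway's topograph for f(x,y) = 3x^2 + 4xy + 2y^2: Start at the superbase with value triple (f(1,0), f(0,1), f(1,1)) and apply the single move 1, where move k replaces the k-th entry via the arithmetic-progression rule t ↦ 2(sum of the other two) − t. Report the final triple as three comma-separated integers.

start (3,2,9) = (f(1,0),f(0,1),f(1,1))
replace slot 1: 2·(2+9) − 3 = 19 → (19,2,9)

19,2,9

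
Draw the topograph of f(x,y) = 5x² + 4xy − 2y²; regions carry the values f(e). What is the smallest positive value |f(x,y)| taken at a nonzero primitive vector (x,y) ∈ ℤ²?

river: ρ → (-2,4,5)
river: ρ → (5,6,-1)
river: ρ → (-1,6,5)
river: ρ → (5,4,-2)
closes: descent 0, river 4
min |a| on river = 1

1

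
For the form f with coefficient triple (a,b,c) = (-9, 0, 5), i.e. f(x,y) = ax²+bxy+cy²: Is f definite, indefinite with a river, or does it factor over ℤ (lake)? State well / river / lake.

D = b²−4ac = 0² − 4·(-9)·5 = 180
D > 0 non-square ⇒ indefinite ⇒ periodic river

river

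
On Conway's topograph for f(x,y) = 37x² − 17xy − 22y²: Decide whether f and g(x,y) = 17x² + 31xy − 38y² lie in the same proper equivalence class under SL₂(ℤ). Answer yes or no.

D₁ = 3545, D₂ = 3545
river cycle of f (length 22): (-22, 17, 37), (37, 57, -2), (-2, 59, 8), (8, 53, -23), (-23, 39, 22), (22, 49, -13), (-13, 55, 10), (10, 45, -38), (-38, 31, 17), (17, 37, -32), … (12 more)
river cycle of g (length 22): (-38, 45, 10), (10, 55, -13), (-13, 49, 22), (22, 39, -23), (-23, 53, 8), (8, 59, -2), (-2, 57, 37), (37, 17, -22), (-22, 27, 32), (32, 37, -17), … (12 more)
cycles differ ⇒ inequivalent

no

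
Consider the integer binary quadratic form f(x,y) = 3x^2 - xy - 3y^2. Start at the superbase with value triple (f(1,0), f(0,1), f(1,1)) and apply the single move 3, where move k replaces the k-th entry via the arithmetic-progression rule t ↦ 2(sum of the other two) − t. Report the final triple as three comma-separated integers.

start (3,-3,-1) = (f(1,0),f(0,1),f(1,1))
replace slot 3: 2·(3+(-3)) − (-1) = 1 → (3,-3,1)

3,-3,1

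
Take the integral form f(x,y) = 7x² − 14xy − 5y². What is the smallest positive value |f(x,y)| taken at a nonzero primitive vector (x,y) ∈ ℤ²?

descent: ρ → (-5,14,7)  [lands on river]
river: ρ → (7,14,-5)
river: ρ → (-5,16,4)
river: ρ → (4,16,-5)
closes: descent 1, river 4
min |a| on river = 4

4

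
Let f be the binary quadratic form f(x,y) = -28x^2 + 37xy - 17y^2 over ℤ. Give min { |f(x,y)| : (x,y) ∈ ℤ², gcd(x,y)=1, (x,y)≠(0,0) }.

translate: b→19 (≡-37 mod 56), so (28,-37,17)→(28,19,8)
flip: (28,19,8)→(8,-19,28)
translate: b→-3 (≡-19 mod 16), so (8,-19,28)→(8,-3,17)
reduced (well bottom): (8,-3,17) with a≤c, −a<b≤a
well minimum |f| = |-8| = 8 (negative-definite)

8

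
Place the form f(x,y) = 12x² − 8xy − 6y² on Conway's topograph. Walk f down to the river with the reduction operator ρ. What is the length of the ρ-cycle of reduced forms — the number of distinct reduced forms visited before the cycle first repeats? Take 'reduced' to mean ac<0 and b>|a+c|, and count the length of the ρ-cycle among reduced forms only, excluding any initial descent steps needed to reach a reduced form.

D = 352, ⌊√D⌋ = 18
descent: ρ → (-6,8,12)  [lands on river]
river: ρ → (12,16,-2)
river: ρ → (-2,16,12)
river: ρ → (12,8,-6)
river: ρ → (-6,16,4)
river: ρ → (4,16,-6)
ρ-cycle length = 6 (tail of 1 descent step not counted)

6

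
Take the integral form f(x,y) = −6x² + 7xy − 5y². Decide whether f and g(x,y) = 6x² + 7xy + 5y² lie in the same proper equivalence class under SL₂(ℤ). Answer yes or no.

D₁ = -71, D₂ = -71
f is negative-definite; reduce −f:
−f: translate: b→5 (≡-7 mod 12), so (6,-7,5)→(6,5,4)
−f: flip: (6,5,4)→(4,-5,6)
−f: translate: b→3 (≡-5 mod 8), so (4,-5,6)→(4,3,5)
−f: reduced (well bottom): (4,3,5) with a≤c, −a<b≤a
flip sign back: reduced form of f is (-4,-3,-5)
g: translate: b→-5 (≡7 mod 12), so (6,7,5)→(6,-5,4)
g: flip: (6,-5,4)→(4,5,6)
g: translate: b→-3 (≡5 mod 8), so (4,5,6)→(4,-3,5)
g: reduced (well bottom): (4,-3,5) with a≤c, −a<b≤a
reduced forms (-4, -3, -5) vs (4, -3, 5) ⇒ inequivalent

no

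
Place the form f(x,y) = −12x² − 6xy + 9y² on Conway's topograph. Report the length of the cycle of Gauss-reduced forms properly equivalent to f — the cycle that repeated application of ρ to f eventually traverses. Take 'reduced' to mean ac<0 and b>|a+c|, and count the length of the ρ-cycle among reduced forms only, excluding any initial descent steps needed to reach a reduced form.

D = 468, ⌊√D⌋ = 21
descent: ρ → (9,6,-12)  [lands on river]
river: ρ → (-12,18,3)
river: ρ → (3,18,-12)
river: ρ → (-12,6,9)
river: ρ → (9,12,-9)
river: ρ → (-9,6,12)
river: ρ → (12,18,-3)
river: ρ → (-3,18,12)
river: ρ → (12,6,-9)
river: ρ → (-9,12,9)
ρ-cycle length = 10 (tail of 1 descent step not counted)

10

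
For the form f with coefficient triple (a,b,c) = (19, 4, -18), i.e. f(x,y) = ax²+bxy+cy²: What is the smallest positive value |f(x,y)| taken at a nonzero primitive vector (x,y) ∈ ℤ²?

river: ρ → (-18,32,5)
river: ρ → (5,28,-30)
river: ρ → (-30,32,3)
river: ρ → (3,34,-19)
river: ρ → (-19,4,18)
river: ρ → (18,32,-5)
river: ρ → (-5,28,30)
river: ρ → (30,32,-3)
river: ρ → (-3,34,19)
river: ρ → (19,4,-18)
closes: descent 0, river 10
min |a| on river = 3

3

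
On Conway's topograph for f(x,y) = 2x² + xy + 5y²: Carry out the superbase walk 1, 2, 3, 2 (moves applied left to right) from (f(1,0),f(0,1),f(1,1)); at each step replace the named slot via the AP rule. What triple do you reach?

start (2,5,8) = (f(1,0),f(0,1),f(1,1))
replace slot 1: 2·(5+8) − 2 = 24 → (24,5,8)
replace slot 2: 2·(24+8) − 5 = 59 → (24,59,8)
replace slot 3: 2·(24+59) − 8 = 158 → (24,59,158)
replace slot 2: 2·(24+158) − 59 = 305 → (24,305,158)

24,305,158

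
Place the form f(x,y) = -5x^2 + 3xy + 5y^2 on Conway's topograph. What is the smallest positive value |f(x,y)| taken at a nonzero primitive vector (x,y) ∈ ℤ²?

river: ρ → (5,7,-3)
river: ρ → (-3,5,7)
river: ρ → (7,9,-1)
river: ρ → (-1,9,7)
river: ρ → (7,5,-3)
river: ρ → (-3,7,5)
river: ρ → (5,3,-5)
river: ρ → (-5,7,3)
river: ρ → (3,5,-7)
river: ρ → (-7,9,1)
river: ρ → (1,9,-7)
river: ρ → (-7,5,3)
river: ρ → (3,7,-5)
river: ρ → (-5,3,5)
closes: descent 0, river 14
min |a| on river = 1

1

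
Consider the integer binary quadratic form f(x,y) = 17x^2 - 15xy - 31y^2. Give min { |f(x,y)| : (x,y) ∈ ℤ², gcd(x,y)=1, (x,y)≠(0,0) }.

descent: ρ → (-31,15,17)  [lands on river]
river: ρ → (17,19,-29)
river: ρ → (-29,39,7)
river: ρ → (7,45,-11)
river: ρ → (-11,43,11)
river: ρ → (11,45,-7)
river: ρ → (-7,39,29)
river: ρ → (29,19,-17)
river: ρ → (-17,15,31)
river: ρ → (31,47,-1)
river: ρ → (-1,47,31)
river: ρ → (31,15,-17)
river: ρ → (-17,19,29)
river: ρ → (29,39,-7)
river: ρ → (-7,45,11)
river: ρ → (11,43,-11)
river: ρ → (-11,45,7)
river: ρ → (7,39,-29)
river: ρ → (-29,19,17)
river: ρ → (17,15,-31)
river: ρ → (-31,47,1)
river: ρ → (1,47,-31)
closes: descent 1, river 22
min |a| on river = 1

1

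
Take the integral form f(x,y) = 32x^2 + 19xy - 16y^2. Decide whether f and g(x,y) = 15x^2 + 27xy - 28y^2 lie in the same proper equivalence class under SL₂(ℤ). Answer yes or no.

D₁ = 2409, D₂ = 2409
river cycle of f (length 24): (-16, 45, 6), (6, 39, -37), (-37, 35, 8), (8, 45, -12), (-12, 27, 35), (35, 43, -4), (-4, 45, 24), (24, 3, -25), (-25, 47, 2), (2, 49, -1), … (14 more)
river cycle of g (length 36): (-28, 29, 14), (14, 27, -30), (-30, 33, 11), (11, 33, -30), (-30, 27, 14), (14, 29, -28), (-28, 27, 15), (15, 33, -22), (-22, 11, 26), (26, 41, -7), … (26 more)
cycles differ ⇒ inequivalent

no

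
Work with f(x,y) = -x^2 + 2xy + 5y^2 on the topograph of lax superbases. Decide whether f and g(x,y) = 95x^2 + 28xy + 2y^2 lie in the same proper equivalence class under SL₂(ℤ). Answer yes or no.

D₁ = 24, D₂ = 24
river cycle of f (length 2): (-1, 4, 2), (2, 4, -1)
river cycle of g (length 2): (2, 4, -1), (-1, 4, 2)
cycles coincide ⇒ equivalent

yes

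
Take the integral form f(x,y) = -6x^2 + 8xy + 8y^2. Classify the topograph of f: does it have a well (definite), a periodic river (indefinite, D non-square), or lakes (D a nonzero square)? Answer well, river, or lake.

D = b²−4ac = 8² − 4·(-6)·8 = 256
D = 16² is a perfect square ⇒ form factors over ℤ ⇒ lakes

lake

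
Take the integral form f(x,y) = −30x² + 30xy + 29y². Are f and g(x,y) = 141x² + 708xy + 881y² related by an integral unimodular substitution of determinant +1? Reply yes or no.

D₁ = 4380, D₂ = 4380
river cycle of f (length 10): (29, 28, -31), (-31, 34, 26), (26, 18, -39), (-39, 60, 5), (5, 60, -39), (-39, 18, 26), (26, 34, -31), (-31, 28, 29), (29, 30, -30), (-30, 30, 29)
river cycle of g (length 10): (26, 34, -31), (-31, 28, 29), (29, 30, -30), (-30, 30, 29), (29, 28, -31), (-31, 34, 26), (26, 18, -39), (-39, 60, 5), (5, 60, -39), (-39, 18, 26)
cycles coincide ⇒ equivalent

yes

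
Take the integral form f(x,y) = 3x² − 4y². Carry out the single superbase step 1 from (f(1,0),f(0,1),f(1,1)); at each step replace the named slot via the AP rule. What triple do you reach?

start (3,-4,-1) = (f(1,0),f(0,1),f(1,1))
replace slot 1: 2·((-4)+(-1)) − 3 = -13 → (-13,-4,-1)

-13,-4,-1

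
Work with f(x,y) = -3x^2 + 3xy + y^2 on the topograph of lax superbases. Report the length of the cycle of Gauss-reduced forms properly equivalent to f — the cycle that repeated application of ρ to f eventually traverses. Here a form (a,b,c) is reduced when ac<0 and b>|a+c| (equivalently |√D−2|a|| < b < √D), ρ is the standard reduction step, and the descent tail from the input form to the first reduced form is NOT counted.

D = 21, ⌊√D⌋ = 4
river: ρ → (1,3,-3)
river: ρ → (-3,3,1)
ρ-cycle length = 2 (tail of 0 descent steps not counted)

2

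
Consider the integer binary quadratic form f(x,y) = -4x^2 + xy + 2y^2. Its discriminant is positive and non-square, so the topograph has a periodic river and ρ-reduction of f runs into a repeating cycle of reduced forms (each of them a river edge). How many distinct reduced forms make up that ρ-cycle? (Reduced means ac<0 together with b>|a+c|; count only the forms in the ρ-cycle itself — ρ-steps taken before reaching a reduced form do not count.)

D = 33, ⌊√D⌋ = 5
descent: ρ → (2,3,-3)  [lands on river]
river: ρ → (-3,3,2)
river: ρ → (2,5,-1)
river: ρ → (-1,5,2)
ρ-cycle length = 4 (tail of 1 descent step not counted)

4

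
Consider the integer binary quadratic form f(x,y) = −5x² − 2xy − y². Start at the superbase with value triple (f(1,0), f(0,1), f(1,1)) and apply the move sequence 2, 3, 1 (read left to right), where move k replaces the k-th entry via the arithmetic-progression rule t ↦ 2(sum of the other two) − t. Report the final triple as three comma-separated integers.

start (-5,-1,-8) = (f(1,0),f(0,1),f(1,1))
replace slot 2: 2·((-5)+(-8)) − (-1) = -25 → (-5,-25,-8)
replace slot 3: 2·((-5)+(-25)) − (-8) = -52 → (-5,-25,-52)
replace slot 1: 2·((-25)+(-52)) − (-5) = -149 → (-149,-25,-52)

-149,-25,-52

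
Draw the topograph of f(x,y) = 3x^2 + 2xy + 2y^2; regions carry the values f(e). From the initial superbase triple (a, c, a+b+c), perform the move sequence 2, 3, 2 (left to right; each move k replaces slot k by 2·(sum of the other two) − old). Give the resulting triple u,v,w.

start (3,2,7) = (f(1,0),f(0,1),f(1,1))
replace slot 2: 2·(3+7) − 2 = 18 → (3,18,7)
replace slot 3: 2·(3+18) − 7 = 35 → (3,18,35)
replace slot 2: 2·(3+35) − 18 = 58 → (3,58,35)

3,58,35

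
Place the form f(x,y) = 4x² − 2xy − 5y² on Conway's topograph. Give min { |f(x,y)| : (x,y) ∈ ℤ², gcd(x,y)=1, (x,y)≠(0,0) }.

descent: ρ → (-5,2,4)  [lands on river]
river: ρ → (4,6,-3)
river: ρ → (-3,6,4)
river: ρ → (4,2,-5)
river: ρ → (-5,8,1)
river: ρ → (1,8,-5)
closes: descent 1, river 6
min |a| on river = 1

1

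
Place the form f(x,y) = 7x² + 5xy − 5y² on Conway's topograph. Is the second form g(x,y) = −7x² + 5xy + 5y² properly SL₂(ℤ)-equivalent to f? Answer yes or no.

D₁ = 165, D₂ = 165
river cycle of f (length 4): (-5, 5, 7), (7, 9, -3), (-3, 9, 7), (7, 5, -5)
river cycle of g (length 4): (5, 5, -7), (-7, 9, 3), (3, 9, -7), (-7, 5, 5)
cycles differ ⇒ inequivalent

no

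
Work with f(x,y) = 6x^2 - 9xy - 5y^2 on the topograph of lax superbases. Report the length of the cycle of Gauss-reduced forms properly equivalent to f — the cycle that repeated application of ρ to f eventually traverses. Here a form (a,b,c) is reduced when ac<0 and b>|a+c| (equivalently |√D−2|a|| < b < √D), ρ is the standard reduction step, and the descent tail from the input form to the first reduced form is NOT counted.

D = 201, ⌊√D⌋ = 14
descent: ρ → (-5,9,6)  [lands on river]
river: ρ → (6,3,-8)
river: ρ → (-8,13,1)
river: ρ → (1,13,-8)
river: ρ → (-8,3,6)
river: ρ → (6,9,-5)
river: ρ → (-5,11,4)
river: ρ → (4,13,-2)
river: ρ → (-2,11,10)
river: ρ → (10,9,-3)
river: ρ → (-3,9,10)
river: ρ → (10,11,-2)
river: ρ → (-2,13,4)
river: ρ → (4,11,-5)
ρ-cycle length = 14 (tail of 1 descent step not counted)

14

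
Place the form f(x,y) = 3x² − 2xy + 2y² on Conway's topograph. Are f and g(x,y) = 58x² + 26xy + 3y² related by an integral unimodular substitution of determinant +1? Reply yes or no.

D₁ = -20, D₂ = -20
f: flip: (3,-2,2)→(2,2,3)
f: reduced (well bottom): (2,2,3) with a≤c, −a<b≤a
g: flip: (58,26,3)→(3,-26,58)
g: translate: b→-2 (≡-26 mod 6), so (3,-26,58)→(3,-2,2)
g: flip: (3,-2,2)→(2,2,3)
g: reduced (well bottom): (2,2,3) with a≤c, −a<b≤a
reduced forms (2, 2, 3) vs (2, 2, 3) ⇒ equivalent

yes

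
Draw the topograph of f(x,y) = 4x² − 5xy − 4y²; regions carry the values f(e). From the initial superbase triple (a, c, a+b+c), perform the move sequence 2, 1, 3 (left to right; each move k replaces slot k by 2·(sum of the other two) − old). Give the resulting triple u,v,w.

start (4,-4,-5) = (f(1,0),f(0,1),f(1,1))
replace slot 2: 2·(4+(-5)) − (-4) = 2 → (4,2,-5)
replace slot 1: 2·(2+(-5)) − 4 = -10 → (-10,2,-5)
replace slot 3: 2·((-10)+2) − (-5) = -11 → (-10,2,-11)

-10,2,-11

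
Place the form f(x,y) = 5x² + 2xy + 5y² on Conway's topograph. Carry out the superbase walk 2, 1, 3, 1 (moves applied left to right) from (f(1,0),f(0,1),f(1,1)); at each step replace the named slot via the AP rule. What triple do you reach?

start (5,5,12) = (f(1,0),f(0,1),f(1,1))
replace slot 2: 2·(5+12) − 5 = 29 → (5,29,12)
replace slot 1: 2·(29+12) − 5 = 77 → (77,29,12)
replace slot 3: 2·(77+29) − 12 = 200 → (77,29,200)
replace slot 1: 2·(29+200) − 77 = 381 → (381,29,200)

381,29,200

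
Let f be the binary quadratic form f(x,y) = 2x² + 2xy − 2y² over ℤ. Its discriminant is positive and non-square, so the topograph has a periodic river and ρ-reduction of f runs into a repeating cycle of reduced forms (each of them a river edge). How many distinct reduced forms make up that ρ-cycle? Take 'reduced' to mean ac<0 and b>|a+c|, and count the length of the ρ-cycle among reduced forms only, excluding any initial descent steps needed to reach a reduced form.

D = 20, ⌊√D⌋ = 4
river: ρ → (-2,2,2)
river: ρ → (2,2,-2)
ρ-cycle length = 2 (tail of 0 descent steps not counted)

2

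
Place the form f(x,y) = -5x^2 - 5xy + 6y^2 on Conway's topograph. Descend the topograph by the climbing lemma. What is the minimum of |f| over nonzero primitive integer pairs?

descent: ρ → (6,5,-5)  [lands on river]
river: ρ → (-5,5,6)
river: ρ → (6,7,-4)
river: ρ → (-4,9,4)
river: ρ → (4,7,-6)
river: ρ → (-6,5,5)
river: ρ → (5,5,-6)
river: ρ → (-6,7,4)
river: ρ → (4,9,-4)
river: ρ → (-4,7,6)
closes: descent 1, river 10
min |a| on river = 4

4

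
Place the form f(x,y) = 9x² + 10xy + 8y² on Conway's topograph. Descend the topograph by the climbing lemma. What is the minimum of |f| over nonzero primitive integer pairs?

translate: b→-8 (≡10 mod 18), so (9,10,8)→(9,-8,7)
flip: (9,-8,7)→(7,8,9)
translate: b→-6 (≡8 mod 14), so (7,8,9)→(7,-6,8)
reduced (well bottom): (7,-6,8) with a≤c, −a<b≤a
well minimum = a = 7

7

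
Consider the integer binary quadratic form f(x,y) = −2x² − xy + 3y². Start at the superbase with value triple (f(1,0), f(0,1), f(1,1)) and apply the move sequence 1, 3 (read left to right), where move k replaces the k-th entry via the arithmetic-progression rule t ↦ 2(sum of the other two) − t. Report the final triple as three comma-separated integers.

start (-2,3,0) = (f(1,0),f(0,1),f(1,1))
replace slot 1: 2·(3+0) − (-2) = 8 → (8,3,0)
replace slot 3: 2·(8+3) − 0 = 22 → (8,3,22)

8,3,22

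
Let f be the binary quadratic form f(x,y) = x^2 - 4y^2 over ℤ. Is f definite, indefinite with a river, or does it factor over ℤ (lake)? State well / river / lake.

D = b²−4ac = 0² − 4·1·(-4) = 16
D = 4² is a perfect square ⇒ form factors over ℤ ⇒ lakes

lake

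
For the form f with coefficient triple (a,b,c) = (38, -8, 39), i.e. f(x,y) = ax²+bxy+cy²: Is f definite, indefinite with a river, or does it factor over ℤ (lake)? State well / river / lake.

D = b²−4ac = (-8)² − 4·38·39 = -5864
D < 0 ⇒ definite ⇒ every region one sign ⇒ single well

well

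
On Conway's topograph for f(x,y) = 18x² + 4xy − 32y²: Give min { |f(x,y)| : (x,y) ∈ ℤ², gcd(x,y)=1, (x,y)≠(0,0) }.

descent: ρ → (-32,-4,18)
descent: ρ → (18,40,-10)  [lands on river]
river: ρ → (-10,40,18)
river: ρ → (18,32,-18)
river: ρ → (-18,40,10)
river: ρ → (10,40,-18)
river: ρ → (-18,32,18)
closes: descent 2, river 6
min |a| on river = 10

10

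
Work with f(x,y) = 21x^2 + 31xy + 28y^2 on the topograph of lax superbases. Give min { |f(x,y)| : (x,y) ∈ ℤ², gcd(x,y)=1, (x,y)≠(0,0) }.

translate: b→-11 (≡31 mod 42), so (21,31,28)→(21,-11,18)
flip: (21,-11,18)→(18,11,21)
reduced (well bottom): (18,11,21) with a≤c, −a<b≤a
well minimum = a = 18

18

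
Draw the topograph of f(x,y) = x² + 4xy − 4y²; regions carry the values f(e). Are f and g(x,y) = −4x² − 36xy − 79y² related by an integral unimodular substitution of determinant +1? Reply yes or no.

D₁ = 32, D₂ = 32
river cycle of f (length 2): (-4, 4, 1), (1, 4, -4)
river cycle of g (length 2): (-4, 4, 1), (1, 4, -4)
cycles coincide ⇒ equivalent

yes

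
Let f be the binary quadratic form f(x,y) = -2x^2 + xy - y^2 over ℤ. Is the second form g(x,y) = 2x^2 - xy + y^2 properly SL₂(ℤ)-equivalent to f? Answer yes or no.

D₁ = -7, D₂ = -7
f is negative-definite; reduce −f:
−f: flip: (2,-1,1)→(1,1,2)
−f: reduced (well bottom): (1,1,2) with a≤c, −a<b≤a
flip sign back: reduced form of f is (-1,-1,-2)
g: flip: (2,-1,1)→(1,1,2)
g: reduced (well bottom): (1,1,2) with a≤c, −a<b≤a
reduced forms (-1, -1, -2) vs (1, 1, 2) ⇒ inequivalent

no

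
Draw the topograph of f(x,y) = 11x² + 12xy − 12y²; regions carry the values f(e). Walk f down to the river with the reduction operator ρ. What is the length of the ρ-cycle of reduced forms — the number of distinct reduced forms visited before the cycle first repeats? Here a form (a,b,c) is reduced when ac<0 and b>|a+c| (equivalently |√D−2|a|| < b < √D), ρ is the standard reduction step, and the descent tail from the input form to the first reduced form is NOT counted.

D = 672, ⌊√D⌋ = 25
river: ρ → (-12,12,11)
river: ρ → (11,10,-13)
river: ρ → (-13,16,8)
river: ρ → (8,16,-13)
river: ρ → (-13,10,11)
river: ρ → (11,12,-12)
ρ-cycle length = 6 (tail of 0 descent steps not counted)

6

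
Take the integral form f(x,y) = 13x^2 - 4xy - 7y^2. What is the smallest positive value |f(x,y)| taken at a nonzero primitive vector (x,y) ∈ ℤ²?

descent: ρ → (-7,18,2)  [lands on river]
river: ρ → (2,18,-7)
river: ρ → (-7,10,10)
river: ρ → (10,10,-7)
closes: descent 1, river 4
min |a| on river = 2

2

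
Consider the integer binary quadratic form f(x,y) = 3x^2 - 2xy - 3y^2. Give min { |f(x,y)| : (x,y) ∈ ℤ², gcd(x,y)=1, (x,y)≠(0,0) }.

descent: ρ → (-3,2,3)  [lands on river]
river: ρ → (3,4,-2)
river: ρ → (-2,4,3)
river: ρ → (3,2,-3)
river: ρ → (-3,4,2)
river: ρ → (2,4,-3)
closes: descent 1, river 6
min |a| on river = 2

2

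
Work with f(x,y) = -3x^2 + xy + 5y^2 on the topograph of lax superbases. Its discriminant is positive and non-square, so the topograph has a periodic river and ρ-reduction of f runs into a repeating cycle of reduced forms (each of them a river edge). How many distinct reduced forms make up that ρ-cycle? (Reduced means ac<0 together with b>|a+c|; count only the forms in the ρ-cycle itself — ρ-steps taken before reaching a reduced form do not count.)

D = 61, ⌊√D⌋ = 7
descent: ρ → (5,-1,-3)
descent: ρ → (-3,7,1)  [lands on river]
river: ρ → (1,7,-3)
river: ρ → (-3,5,3)
river: ρ → (3,7,-1)
river: ρ → (-1,7,3)
river: ρ → (3,5,-3)
ρ-cycle length = 6 (tail of 2 descent steps not counted)

6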